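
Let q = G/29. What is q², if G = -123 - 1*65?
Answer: 35344/841 ≈ 42.026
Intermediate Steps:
G = -188 (G = -123 - 65 = -188)
q = -188/29 ≈ -6.4828
q² = (-188/29)² = 35344/841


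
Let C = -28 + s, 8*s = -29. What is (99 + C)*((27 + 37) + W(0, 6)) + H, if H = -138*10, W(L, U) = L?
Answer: 2932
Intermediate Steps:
s = -29/8 (s = (⅛)*(-29) = -29/8 ≈ -3.6250)
C = -253/8 (C = -28 - 29/8 = -253/8 ≈ -31.625)
H = -1380
(99 + C)*((27 + 37) + W(0, 6)) + H = (99 - 253/8)*((27 + 37) + 0) - 1380 = 539*(64 + 0)/8 - 1380 = (539/8)*64 - 1380 = 4312 - 1380 = 2932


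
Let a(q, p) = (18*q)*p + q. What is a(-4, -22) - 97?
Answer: 1483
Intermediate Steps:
a(q, p) = q + 18*p*q (a(q, p) = 18*p*q + q = q + 18*p*q)
a(-4, -22) - 97 = -4*(1 + 18*(-22)) - 97 = -4*(1 - 396) - 97 = -4*(-395) - 97 = 1580 - 97 = 1483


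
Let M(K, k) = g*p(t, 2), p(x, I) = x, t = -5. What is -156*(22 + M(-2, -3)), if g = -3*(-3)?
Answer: 3588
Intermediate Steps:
g = 9
M(K, k) = -45 (M(K, k) = 9*(-5) = -45)
-156*(22 + M(-2, -3)) = -156*(22 - 45) = -156*(-23) = 3588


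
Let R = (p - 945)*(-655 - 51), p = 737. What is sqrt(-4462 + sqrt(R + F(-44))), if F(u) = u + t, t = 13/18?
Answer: sqrt(-160632 + 6*sqrt(5284970))/6 ≈ 63.866*I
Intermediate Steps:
t = 13/18 (t = 13*(1/18) = 13/18 ≈ 0.72222)
R = 146848 (R = (737 - 945)*(-655 - 51) = -208*(-706) = 146848)
F(u) = 13/18 + u (F(u) = u + 13/18 = 13/18 + u)
sqrt(-4462 + sqrt(R + F(-44))) = sqrt(-4462 + sqrt(146848 + (13/18 - 44))) = sqrt(-4462 + sqrt(146848 - 779/18)) = sqrt(-4462 + sqrt(2642485/18)) = sqrt(-4462 + sqrt(5284970)/6)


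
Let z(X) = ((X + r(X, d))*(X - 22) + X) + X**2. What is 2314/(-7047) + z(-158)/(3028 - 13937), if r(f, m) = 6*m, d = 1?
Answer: -392857228/76875723 ≈ -5.1103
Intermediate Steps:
z(X) = X + X**2 + (-22 + X)*(6 + X) (z(X) = ((X + 6*1)*(X - 22) + X) + X**2 = ((X + 6)*(-22 + X) + X) + X**2 = ((6 + X)*(-22 + X) + X) + X**2 = ((-22 + X)*(6 + X) + X) + X**2 = (X + (-22 + X)*(6 + X)) + X**2 = X + X**2 + (-22 + X)*(6 + X))
2314/(-7047) + z(-158)/(3028 - 13937) = 2314/(-7047) + (-132 - 15*(-158) + 2*(-158)**2)/(3028 - 13937) = 2314*(-1/7047) + (-132 + 2370 + 2*24964)/(-10909) = -2314/7047 + (-132 + 2370 + 49928)*(-1/10909) = -2314/7047 + 52166*(-1/10909) = -2314/7047 - 52166/10909 = -392857228/76875723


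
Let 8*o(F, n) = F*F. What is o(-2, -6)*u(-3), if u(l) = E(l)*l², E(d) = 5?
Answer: 45/2 ≈ 22.500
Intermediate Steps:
o(F, n) = F²/8 (o(F, n) = (F*F)/8 = F²/8)
u(l) = 5*l²
o(-2, -6)*u(-3) = ((⅛)*(-2)²)*(5*(-3)²) = ((⅛)*4)*(5*9) = (½)*45 = 45/2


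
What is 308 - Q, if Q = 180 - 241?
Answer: 369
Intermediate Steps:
Q = -61
308 - Q = 308 - 1*(-61) = 308 + 61 = 369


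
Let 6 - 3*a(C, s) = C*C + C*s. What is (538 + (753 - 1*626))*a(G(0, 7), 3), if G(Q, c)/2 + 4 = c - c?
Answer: -22610/3 ≈ -7536.7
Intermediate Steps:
G(Q, c) = -8 (G(Q, c) = -8 + 2*(c - c) = -8 + 2*0 = -8 + 0 = -8)
a(C, s) = 2 - C²/3 - C*s/3 (a(C, s) = 2 - (C*C + C*s)/3 = 2 - (C² + C*s)/3 = 2 + (-C²/3 - C*s/3) = 2 - C²/3 - C*s/3)
(538 + (753 - 1*626))*a(G(0, 7), 3) = (538 + (753 - 1*626))*(2 - ⅓*(-8)² - ⅓*(-8)*3) = (538 + (753 - 626))*(2 - ⅓*64 + 8) = (538 + 127)*(2 - 64/3 + 8) = 665*(-34/3) = -22610/3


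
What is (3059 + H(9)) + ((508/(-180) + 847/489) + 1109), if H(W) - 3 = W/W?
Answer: 30593624/7335 ≈ 4170.9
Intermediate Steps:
H(W) = 4 (H(W) = 3 + W/W = 3 + 1 = 4)
(3059 + H(9)) + ((508/(-180) + 847/489) + 1109) = (3059 + 4) + ((508/(-180) + 847/489) + 1109) = 3063 + ((508*(-1/180) + 847*(1/489)) + 1109) = 3063 + ((-127/45 + 847/489) + 1109) = 3063 + (-7996/7335 + 1109) = 3063 + 8126519/7335 = 30593624/7335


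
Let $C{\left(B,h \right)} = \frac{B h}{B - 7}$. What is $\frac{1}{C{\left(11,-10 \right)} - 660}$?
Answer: $- \frac{2}{1375} \approx -0.0014545$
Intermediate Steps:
$C{\left(B,h \right)} = \frac{B h}{-7 + B}$
$\frac{1}{C{\left(11,-10 \right)} - 660} = \frac{1}{11 \left(-10\right) \frac{1}{-7 + 11} - 660} = \frac{1}{11 \left(-10\right) \frac{1}{4} - 660} = \frac{1}{- \frac{55}{2} - 660} = \frac{1}{- \frac{1375}{2}} = - \frac{2}{1375}$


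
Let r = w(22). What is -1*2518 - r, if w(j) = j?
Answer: -2540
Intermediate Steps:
r = 22
-1*2518 - r = -1*2518 - 1*22 = -2518 - 22 = -2540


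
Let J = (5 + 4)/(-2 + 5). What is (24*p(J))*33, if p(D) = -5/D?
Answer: -1320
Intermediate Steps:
J = 3 (J = 9/3 = 9*(1/3) = 3)
(24*p(J))*33 = (24*(-5/3))*33 = -40*33 = -1320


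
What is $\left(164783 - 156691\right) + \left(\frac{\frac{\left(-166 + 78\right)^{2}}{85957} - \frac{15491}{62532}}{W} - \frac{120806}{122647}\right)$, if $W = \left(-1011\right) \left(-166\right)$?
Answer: $\frac{127880612878576281989617}{15805262099568236904} \approx 8091.0$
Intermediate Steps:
$W = 167826$
$\left(164783 - 156691\right) + \left(\frac{\frac{\left(-166 + 78\right)^{2}}{85957} - \frac{15491}{62532}}{W} - \frac{120806}{122647}\right) = \left(164783 - 156691\right) - \left(\frac{17258}{17521} - \frac{\frac{\left(-166 + 78\right)^{2}}{85957} - \frac{15491}{62532}}{167826}\right) = \left(164783 - 156691\right) - \left(\frac{17258}{17521} - \left(\left(-88\right)^{2} \cdot \frac{1}{85957} - \frac{15491}{62532}\right) \frac{1}{167826}\right) = 8092 - \left(\frac{17258}{17521} - \left(7744 \cdot \frac{1}{85957} - \frac{15491}{62532}\right) \frac{1}{167826}\right) = 8092 - \left(\frac{17258}{17521} - \left(\frac{7744}{85957} - \frac{15491}{62532}\right) \frac{1}{167826}\right) = 8092 - \frac{15568031129891037551}{15805262099568236904} = \frac{127880612878576281989617}{15805262099568236904}$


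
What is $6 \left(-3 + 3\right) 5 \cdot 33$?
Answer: $0$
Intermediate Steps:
$6 \left(-3 + 3\right) 5 \cdot 33 = 6 \cdot 0 \cdot 5 \cdot 33 = 0 \cdot 5 \cdot 33 = 0 \cdot 33 = 0$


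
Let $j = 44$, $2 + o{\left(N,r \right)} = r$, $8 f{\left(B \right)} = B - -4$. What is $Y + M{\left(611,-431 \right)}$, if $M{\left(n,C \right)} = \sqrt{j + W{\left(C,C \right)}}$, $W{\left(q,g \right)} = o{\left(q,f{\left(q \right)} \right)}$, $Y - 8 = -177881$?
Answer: $-177873 + \frac{i \sqrt{182}}{4} \approx -1.7787 \cdot 10^{5} + 3.3727 i$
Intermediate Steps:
$f{\left(B \right)} = \frac{1}{2} + \frac{B}{8}$ ($f{\left(B \right)} = \frac{B - -4}{8} = \frac{B + 4}{8} = \frac{4 + B}{8} = \frac{1}{2} + \frac{B}{8}$)
$Y = -177873$ ($Y = 8 - 177881 = -177873$)
$o{\left(N,r \right)} = -2 + r$
$W{\left(q,g \right)} = - \frac{3}{2} + \frac{q}{8}$ ($W{\left(q,g \right)} = -2 + \left(\frac{1}{2} + \frac{q}{8}\right) = - \frac{3}{2} + \frac{q}{8}$)
$M{\left(n,C \right)} = \sqrt{\frac{85}{2} + \frac{C}{8}}$ ($M{\left(n,C \right)} = \sqrt{44 + \left(- \frac{3}{2} + \frac{C}{8}\right)} = \sqrt{\frac{85}{2} + \frac{C}{8}}$)
$Y + M{\left(611,-431 \right)} = -177873 + \frac{\sqrt{680 + 2 \left(-431\right)}}{4} = -177873 + \frac{\sqrt{680 - 862}}{4} = -177873 + \frac{\sqrt{-182}}{4} = -177873 + \frac{i \sqrt{182}}{4}$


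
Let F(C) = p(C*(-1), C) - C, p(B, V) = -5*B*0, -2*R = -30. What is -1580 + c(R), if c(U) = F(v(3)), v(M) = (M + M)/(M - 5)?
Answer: -1577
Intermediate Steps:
R = 15 (R = -½*(-30) = 15)
v(M) = 2*M/(-5 + M) (v(M) = (2*M)/(-5 + M) = 2*M/(-5 + M))
p(B, V) = 0
F(C) = -C (F(C) = 0 - C = -C)
c(U) = 3 (c(U) = -2*3/(-5 + 3) = -2*3/(-2) = -2*3*(-1)/2 = -1*(-3) = 3)
-1580 + c(R) = -1580 + 3 = -1577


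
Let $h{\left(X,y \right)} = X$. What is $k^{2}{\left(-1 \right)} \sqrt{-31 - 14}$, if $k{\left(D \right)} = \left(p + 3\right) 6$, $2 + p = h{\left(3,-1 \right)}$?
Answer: $1728 i \sqrt{5} \approx 3863.9 i$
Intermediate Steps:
$p = 1$ ($p = -2 + 3 = 1$)
$k{\left(D \right)} = 24$ ($k{\left(D \right)} = \left(1 + 3\right) 6 = 4 \cdot 6 = 24$)
$k^{2}{\left(-1 \right)} \sqrt{-31 - 14} = 24^{2} \sqrt{-31 - 14} = 576 \sqrt{-45} = 576 \cdot 3 i \sqrt{5} = 1728 i \sqrt{5}$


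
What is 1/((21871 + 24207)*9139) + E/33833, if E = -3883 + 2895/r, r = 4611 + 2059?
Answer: -545264182307896/4751477146426231 ≈ -0.11476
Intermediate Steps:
r = 6670
E = -5179343/1334 (E = -3883 + 2895/6670 = -3883 + 2895*(1/6670) = -3883 + 579/1334 = -5179343/1334 ≈ -3882.6)
1/((21871 + 24207)*9139) + E/33833 = 1/((21871 + 24207)*9139) - 5179343/1334/33833 = (1/9139)/46078 - 5179343/1334*1/33833 = (1/46078)*(1/9139) - 5179343/45133222 = 1/421106842 - 5179343/45133222 = -545264182307896/4751477146426231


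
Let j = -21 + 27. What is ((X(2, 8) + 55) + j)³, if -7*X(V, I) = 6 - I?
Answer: 78953589/343 ≈ 2.3019e+5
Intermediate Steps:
X(V, I) = -6/7 + I/7 (X(V, I) = -(6 - I)/7 = -6/7 + I/7)
j = 6
((X(2, 8) + 55) + j)³ = (((-6/7 + (⅐)*8) + 55) + 6)³ = (((-6/7 + 8/7) + 55) + 6)³ = ((2/7 + 55) + 6)³ = (387/7 + 6)³ = (429/7)³ = 78953589/343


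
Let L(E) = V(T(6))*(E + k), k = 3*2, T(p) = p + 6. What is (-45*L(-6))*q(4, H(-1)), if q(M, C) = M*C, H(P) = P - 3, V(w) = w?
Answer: 0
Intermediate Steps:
T(p) = 6 + p
k = 6
H(P) = -3 + P
q(M, C) = C*M
L(E) = 72 + 12*E (L(E) = (6 + 6)*(E + 6) = 12*(6 + E) = 72 + 12*E)
(-45*L(-6))*q(4, H(-1)) = (-45*(72 + 12*(-6)))*((-3 - 1)*4) = (-45*(72 - 72))*(-4*4) = -45*0*(-16) = 0*(-16) = 0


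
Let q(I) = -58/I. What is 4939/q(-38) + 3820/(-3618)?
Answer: 169702979/52461 ≈ 3234.8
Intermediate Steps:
4939/q(-38) + 3820/(-3618) = 4939/((-58/(-38))) + 3820/(-3618) = 4939/((-58*(-1/38))) + 3820*(-1/3618) = 4939/(29/19) - 1910/1809 = 4939*(19/29) - 1910/1809 = 93841/29 - 1910/1809 = 169702979/52461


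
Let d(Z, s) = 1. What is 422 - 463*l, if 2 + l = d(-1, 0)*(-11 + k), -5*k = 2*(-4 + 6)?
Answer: 34057/5 ≈ 6811.4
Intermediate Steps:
k = -⅘ (k = -2*(-4 + 6)/5 = -2*2/5 = -⅕*4 = -⅘ ≈ -0.80000)
l = -69/5 (l = -2 + 1*(-11 - ⅘) = -2 + 1*(-59/5) = -2 - 59/5 = -69/5 ≈ -13.800)
422 - 463*l = 422 - 463*(-69/5) = 422 + 31947/5 = 34057/5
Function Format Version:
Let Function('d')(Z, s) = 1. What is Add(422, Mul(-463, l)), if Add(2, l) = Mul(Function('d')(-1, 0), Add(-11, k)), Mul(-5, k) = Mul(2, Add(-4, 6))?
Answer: Rational(34057, 5) ≈ 6811.4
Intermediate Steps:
k = Rational(-4, 5) (k = Mul(Rational(-1, 5), Mul(2, Add(-4, 6))) = Mul(Rational(-1, 5), Mul(2, 2)) = Mul(Rational(-1, 5), 4) = Rational(-4, 5) ≈ -0.80000)
l = Rational(-69, 5) (l = Add(-2, Mul(1, Add(-11, Rational(-4, 5)))) = Add(-2, Mul(1, Rational(-59, 5))) = Add(-2, Rational(-59, 5)) = Rational(-69, 5) ≈ -13.800)
Add(422, Mul(-463, l)) = Add(422, Mul(-463, Rational(-69, 5))) = Add(422, Rational(31947, 5)) = Rational(34057, 5)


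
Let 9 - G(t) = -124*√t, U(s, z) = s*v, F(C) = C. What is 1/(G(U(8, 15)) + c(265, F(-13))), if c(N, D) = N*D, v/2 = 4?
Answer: -1/2444 ≈ -0.00040917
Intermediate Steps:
v = 8 (v = 2*4 = 8)
c(N, D) = D*N
U(s, z) = 8*s (U(s, z) = s*8 = 8*s)
G(t) = 9 + 124*√t (G(t) = 9 - (-124)*√t = 9 + 124*√t)
1/(G(U(8, 15)) + c(265, F(-13))) = 1/((9 + 124*√(8*8)) - 13*265) = 1/((9 + 124*√64) - 3445) = 1/((9 + 124*8) - 3445) = 1/((9 + 992) - 3445) = 1/(1001 - 3445) = 1/(-2444) = -1/2444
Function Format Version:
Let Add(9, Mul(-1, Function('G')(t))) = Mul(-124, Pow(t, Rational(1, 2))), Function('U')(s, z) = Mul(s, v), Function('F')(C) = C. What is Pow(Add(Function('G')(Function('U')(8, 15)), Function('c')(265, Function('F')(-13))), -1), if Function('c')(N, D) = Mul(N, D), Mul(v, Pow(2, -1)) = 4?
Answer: Rational(-1, 2444) ≈ -0.00040917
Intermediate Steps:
v = 8 (v = Mul(2, 4) = 8)
Function('c')(N, D) = Mul(D, N)
Function('U')(s, z) = Mul(8, s) (Function('U')(s, z) = Mul(s, 8) = Mul(8, s))
Function('G')(t) = Add(9, Mul(124, Pow(t, Rational(1, 2)))) (Function('G')(t) = Add(9, Mul(-1, Mul(-124, Pow(t, Rational(1, 2))))) = Add(9, Mul(124, Pow(t, Rational(1, 2)))))
Pow(Add(Function('G')(Function('U')(8, 15)), Function('c')(265, Function('F')(-13))), -1) = Pow(Add(Add(9, Mul(124, Pow(Mul(8, 8), Rational(1, 2)))), Mul(-13, 265)), -1) = Pow(Add(Add(9, Mul(124, Pow(64, Rational(1, 2)))), -3445), -1) = Pow(Add(Add(9, Mul(124, 8)), -3445), -1) = Pow(Add(Add(9, 992), -3445), -1) = Pow(Add(1001, -3445), -1) = Pow(-2444, -1) = Rational(-1, 2444)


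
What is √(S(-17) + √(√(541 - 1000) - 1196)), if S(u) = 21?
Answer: √(21 + √(-1196 + 3*I*√51)) ≈ 5.5647 + 3.1075*I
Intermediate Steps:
√(S(-17) + √(√(541 - 1000) - 1196)) = √(21 + √(√(541 - 1000) - 1196)) = √(21 + √(√(-459) - 1196)) = √(21 + √(3*I*√51 - 1196)) = √(21 + √(-1196 + 3*I*√51))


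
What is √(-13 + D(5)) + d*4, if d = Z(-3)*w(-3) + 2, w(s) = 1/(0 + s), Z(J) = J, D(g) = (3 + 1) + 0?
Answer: 12 + 3*I ≈ 12.0 + 3.0*I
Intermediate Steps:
D(g) = 4 (D(g) = 4 + 0 = 4)
w(s) = 1/s
d = 3 (d = -3/(-3) + 2 = -3*(-⅓) + 2 = 1 + 2 = 3)
√(-13 + D(5)) + d*4 = √(-13 + 4) + 3*4 = √(-9) + 12 = 3*I + 12 = 12 + 3*I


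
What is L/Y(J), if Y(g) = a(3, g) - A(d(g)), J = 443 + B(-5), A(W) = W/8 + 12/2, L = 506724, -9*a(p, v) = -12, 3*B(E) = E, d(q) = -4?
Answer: -3040344/25 ≈ -1.2161e+5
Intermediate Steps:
B(E) = E/3
a(p, v) = 4/3 (a(p, v) = -⅑*(-12) = 4/3)
A(W) = 6 + W/8 (A(W) = W*(⅛) + 12*(½) = W/8 + 6 = 6 + W/8)
J = 1324/3 (J = 443 + (⅓)*(-5) = 443 - 5/3 = 1324/3 ≈ 441.33)
Y(g) = -25/6 (Y(g) = 4/3 - (6 + (⅛)*(-4)) = 4/3 - (6 - ½) = 4/3 - 1*11/2 = 4/3 - 11/2 = -25/6)
L/Y(J) = 506724/(-25/6) = 506724*(-6/25) = -3040344/25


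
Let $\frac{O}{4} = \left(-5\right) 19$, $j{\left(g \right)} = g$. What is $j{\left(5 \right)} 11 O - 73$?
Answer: $-20973$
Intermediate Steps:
$O = -380$ ($O = 4 \left(\left(-5\right) 19\right) = 4 \left(-95\right) = -380$)
$j{\left(5 \right)} 11 O - 73 = 5 \cdot 11 \left(-380\right) - 73 = 55 \left(-380\right) - 73 = -20900 - 73 = -20973$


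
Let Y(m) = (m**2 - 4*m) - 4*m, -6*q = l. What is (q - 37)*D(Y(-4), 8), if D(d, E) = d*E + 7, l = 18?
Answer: -15640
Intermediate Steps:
q = -3 (q = -1/6*18 = -3)
Y(m) = m**2 - 8*m
D(d, E) = 7 + E*d (D(d, E) = E*d + 7 = 7 + E*d)
(q - 37)*D(Y(-4), 8) = (-3 - 37)*(7 + 8*(-4*(-8 - 4))) = -40*(7 + 8*(-4*(-12))) = -40*(7 + 8*48) = -40*(7 + 384) = -40*391 = -15640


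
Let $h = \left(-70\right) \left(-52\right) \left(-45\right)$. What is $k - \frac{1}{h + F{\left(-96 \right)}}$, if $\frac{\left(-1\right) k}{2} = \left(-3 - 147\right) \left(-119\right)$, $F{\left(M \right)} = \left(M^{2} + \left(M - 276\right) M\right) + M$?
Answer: $- \frac{4247157599}{118968} \approx -35700.0$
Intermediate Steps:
$F{\left(M \right)} = M + M^{2} + M \left(-276 + M\right)$ ($F{\left(M \right)} = \left(M^{2} + \left(-276 + M\right) M\right) + M = \left(M^{2} + M \left(-276 + M\right)\right) + M = M + M^{2} + M \left(-276 + M\right)$)
$h = -163800$ ($h = 3640 \left(-45\right) = -163800$)
$k = -35700$ ($k = - 2 \left(-3 - 147\right) \left(-119\right) = - 2 \left(\left(-150\right) \left(-119\right)\right) = \left(-2\right) 17850 = -35700$)
$k - \frac{1}{h + F{\left(-96 \right)}} = -35700 - \frac{1}{-163800 - 96 \left(-275 + 2 \left(-96\right)\right)} = -35700 - \frac{1}{-163800 - 96 \left(-275 - 192\right)} = -35700 - \frac{1}{-163800 - -44832} = -35700 - \frac{1}{-163800 + 44832} = -35700 - \frac{1}{-118968} = -35700 - - \frac{1}{118968} = -35700 + \frac{1}{118968} = - \frac{4247157599}{118968}$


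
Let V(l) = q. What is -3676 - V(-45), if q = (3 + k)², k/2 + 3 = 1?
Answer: -3677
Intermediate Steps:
k = -4 (k = -6 + 2*1 = -6 + 2 = -4)
q = 1 (q = (3 - 4)² = (-1)² = 1)
V(l) = 1
-3676 - V(-45) = -3676 - 1*1 = -3676 - 1 = -3677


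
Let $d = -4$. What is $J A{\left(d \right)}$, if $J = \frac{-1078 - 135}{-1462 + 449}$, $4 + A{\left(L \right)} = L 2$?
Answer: $- \frac{14556}{1013} \approx -14.369$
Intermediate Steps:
$A{\left(L \right)} = -4 + 2 L$ ($A{\left(L \right)} = -4 + L 2 = -4 + 2 L$)
$J = \frac{1213}{1013}$ ($J = - \frac{1213}{-1013} = \left(-1213\right) \left(- \frac{1}{1013}\right) = \frac{1213}{1013} \approx 1.1974$)
$J A{\left(d \right)} = \frac{1213 \left(-4 + 2 \left(-4\right)\right)}{1013} = \frac{1213 \left(-4 - 8\right)}{1013} = \frac{1213}{1013} \left(-12\right) = - \frac{14556}{1013}$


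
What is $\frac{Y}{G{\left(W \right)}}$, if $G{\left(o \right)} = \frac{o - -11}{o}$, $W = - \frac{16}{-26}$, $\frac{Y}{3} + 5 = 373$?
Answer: $\frac{8832}{151} \approx 58.49$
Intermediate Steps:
$Y = 1104$ ($Y = -15 + 3 \cdot 373 = -15 + 1119 = 1104$)
$W = \frac{8}{13}$ ($W = \left(-16\right) \left(- \frac{1}{26}\right) = \frac{8}{13} \approx 0.61539$)
$G{\left(o \right)} = \frac{11 + o}{o}$ ($G{\left(o \right)} = \frac{o + 11}{o} = \frac{11 + o}{o}$)
$\frac{Y}{G{\left(W \right)}} = \frac{1104}{\frac{1}{\frac{8}{13}} \left(11 + \frac{8}{13}\right)} = \frac{1104}{\frac{13}{8} \cdot \frac{151}{13}} = \frac{1104}{\frac{151}{8}} = 1104 \cdot \frac{8}{151} = \frac{8832}{151}$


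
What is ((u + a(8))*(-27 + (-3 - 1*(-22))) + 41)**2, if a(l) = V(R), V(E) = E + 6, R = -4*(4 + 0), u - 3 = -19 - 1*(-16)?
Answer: 14641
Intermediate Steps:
u = 0 (u = 3 + (-19 - 1*(-16)) = 3 + (-19 + 16) = 3 - 3 = 0)
R = -16 (R = -4*4 = -16)
V(E) = 6 + E
a(l) = -10 (a(l) = 6 - 16 = -10)
((u + a(8))*(-27 + (-3 - 1*(-22))) + 41)**2 = ((0 - 10)*(-27 + (-3 - 1*(-22))) + 41)**2 = (-10*(-27 + (-3 + 22)) + 41)**2 = (-10*(-27 + 19) + 41)**2 = (-10*(-8) + 41)**2 = (80 + 41)**2 = 121**2 = 14641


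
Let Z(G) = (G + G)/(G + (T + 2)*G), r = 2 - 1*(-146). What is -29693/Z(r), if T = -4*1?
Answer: 29693/2 ≈ 14847.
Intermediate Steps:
T = -4
r = 148 (r = 2 + 146 = 148)
Z(G) = -2 (Z(G) = (G + G)/(G + (-4 + 2)*G) = (2*G)/(G - 2*G) = (2*G)/((-G)) = (2*G)*(-1/G) = -2)
-29693/Z(r) = -29693/(-2) = -29693*(-1/2) = 29693/2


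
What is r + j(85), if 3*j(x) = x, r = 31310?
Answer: 94015/3 ≈ 31338.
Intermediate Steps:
j(x) = x/3
r + j(85) = 31310 + (⅓)*85 = 31310 + 85/3 = 94015/3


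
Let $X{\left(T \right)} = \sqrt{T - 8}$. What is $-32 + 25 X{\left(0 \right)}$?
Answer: $-32 + 50 i \sqrt{2} \approx -32.0 + 70.711 i$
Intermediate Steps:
$X{\left(T \right)} = \sqrt{-8 + T}$
$-32 + 25 X{\left(0 \right)} = -32 + 25 \sqrt{-8 + 0} = -32 + 25 \sqrt{-8} = -32 + 25 \cdot 2 i \sqrt{2} = -32 + 50 i \sqrt{2}$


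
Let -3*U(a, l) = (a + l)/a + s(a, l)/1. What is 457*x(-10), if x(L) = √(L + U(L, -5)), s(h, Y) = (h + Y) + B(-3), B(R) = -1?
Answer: 457*I*√186/6 ≈ 1038.8*I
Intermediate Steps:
s(h, Y) = -1 + Y + h (s(h, Y) = (h + Y) - 1 = (Y + h) - 1 = -1 + Y + h)
U(a, l) = ⅓ - a/3 - l/3 - (a + l)/(3*a) (U(a, l) = -((a + l)/a + (-1 + l + a)/1)/3 = -((a + l)/a + (-1 + a + l)*1)/3 = -((a + l)/a + (-1 + a + l))/3 = -(-1 + a + l + (a + l)/a)/3 = ⅓ - a/3 - l/3 - (a + l)/(3*a))
x(L) = √(L + (5 - L*(-5 + L))/(3*L)) (x(L) = √(L + (-1*(-5) - L*(L - 5))/(3*L)) = √(L + (5 - L*(-5 + L))/(3*L)))
457*x(-10) = 457*(√(15 + 6*(-10) + 15/(-10))/3) = 457*(√(15 - 60 + 15*(-⅒))/3) = 457*(√(15 - 60 - 3/2)/3) = 457*(√(-93/2)/3) = 457*((I*√186/2)/3) = 457*(I*√186/6) = 457*I*√186/6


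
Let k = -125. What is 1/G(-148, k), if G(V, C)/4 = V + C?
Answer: -1/1092 ≈ -0.00091575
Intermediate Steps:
G(V, C) = 4*C + 4*V (G(V, C) = 4*(V + C) = 4*(C + V) = 4*C + 4*V)
1/G(-148, k) = 1/(4*(-125) + 4*(-148)) = 1/(-500 - 592) = 1/(-1092) = -1/1092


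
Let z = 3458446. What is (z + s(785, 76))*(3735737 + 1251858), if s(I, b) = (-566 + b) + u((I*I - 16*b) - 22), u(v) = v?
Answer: 20314190142085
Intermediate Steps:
s(I, b) = -588 + I² - 15*b (s(I, b) = (-566 + b) + ((I*I - 16*b) - 22) = (-566 + b) + ((I² - 16*b) - 22) = (-566 + b) + (-22 + I² - 16*b) = -588 + I² - 15*b)
(z + s(785, 76))*(3735737 + 1251858) = (3458446 + (-588 + 785² - 15*76))*(3735737 + 1251858) = (3458446 + (-588 + 616225 - 1140))*4987595 = (3458446 + 614497)*4987595 = 4072943*4987595 = 20314190142085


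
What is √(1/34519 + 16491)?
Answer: √19650038438770/34519 ≈ 128.42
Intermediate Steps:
√(1/34519 + 16491) = √(569252830/34519) = √19650038438770/34519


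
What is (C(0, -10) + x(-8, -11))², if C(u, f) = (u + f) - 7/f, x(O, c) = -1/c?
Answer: 1026169/12100 ≈ 84.807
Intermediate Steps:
C(u, f) = f + u - 7/f (C(u, f) = (f + u) - 7/f = f + u - 7/f)
(C(0, -10) + x(-8, -11))² = ((-10 + 0 - 7/(-10)) - 1/(-11))² = ((-10 + 0 - 7*(-⅒)) - 1*(-1/11))² = ((-10 + 0 + 7/10) + 1/11)² = (-93/10 + 1/11)² = (-1013/110)² = 1026169/12100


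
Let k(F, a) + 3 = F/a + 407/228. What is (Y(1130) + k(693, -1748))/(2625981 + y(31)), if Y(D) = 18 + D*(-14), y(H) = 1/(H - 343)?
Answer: -2154727588/358036753027 ≈ -0.0060182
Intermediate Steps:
y(H) = 1/(-343 + H)
k(F, a) = -277/228 + F/a (k(F, a) = -3 + (F/a + 407/228) = -3 + (407/228 + F/a) = -277/228 + F/a)
Y(D) = 18 - 14*D
(Y(1130) + k(693, -1748))/(2625981 + y(31)) = ((18 - 14*1130) + (-277/228 + 693/(-1748)))/(2625981 + 1/(-343 + 31)) = ((18 - 15820) + (-277/228 + 693*(-1/1748)))/(2625981 + 1/(-312)) = (-15802 + (-277/228 - 693/1748))/(2625981 - 1/312) = (-15802 - 4225/2622)/(819306071/312) = -41437069/2622*312/819306071 = -2154727588/358036753027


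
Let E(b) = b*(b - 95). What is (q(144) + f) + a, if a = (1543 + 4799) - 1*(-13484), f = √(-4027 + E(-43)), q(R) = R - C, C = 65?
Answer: 19905 + √1907 ≈ 19949.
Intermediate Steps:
E(b) = b*(-95 + b)
q(R) = -65 + R (q(R) = R - 1*65 = R - 65 = -65 + R)
f = √1907 (f = √(-4027 - 43*(-95 - 43)) = √(-4027 - 43*(-138)) = √(-4027 + 5934) = √1907 ≈ 43.669)
a = 19826 (a = 6342 + 13484 = 19826)
(q(144) + f) + a = ((-65 + 144) + √1907) + 19826 = (79 + √1907) + 19826 = 19905 + √1907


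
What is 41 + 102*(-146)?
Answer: -14851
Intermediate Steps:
41 + 102*(-146) = 41 - 14892 = -14851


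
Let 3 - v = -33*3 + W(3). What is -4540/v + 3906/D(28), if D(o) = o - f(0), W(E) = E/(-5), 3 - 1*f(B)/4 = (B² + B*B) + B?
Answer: 820289/4104 ≈ 199.88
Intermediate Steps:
f(B) = 12 - 8*B² - 4*B (f(B) = 12 - 4*((B² + B*B) + B) = 12 - 4*((B² + B²) + B) = 12 - 4*(2*B² + B) = 12 - 4*(B + 2*B²) = 12 + (-8*B² - 4*B) = 12 - 8*B² - 4*B)
W(E) = -E/5 (W(E) = E*(-⅕) = -E/5)
D(o) = -12 + o (D(o) = o - (12 - 8*0² - 4*0) = o - (12 - 8*0 + 0) = o - (12 + 0 + 0) = o - 1*12 = o - 12 = -12 + o)
v = 513/5 (v = 3 - (-33*3 - ⅕*3) = 3 - (-99 - ⅗) = 3 - 1*(-498/5) = 3 + 498/5 = 513/5 ≈ 102.60)
-4540/v + 3906/D(28) = -4540/513/5 + 3906/(-12 + 28) = -4540*5/513 + 3906/16 = -22700/513 + 3906*(1/16) = -22700/513 + 1953/8 = 820289/4104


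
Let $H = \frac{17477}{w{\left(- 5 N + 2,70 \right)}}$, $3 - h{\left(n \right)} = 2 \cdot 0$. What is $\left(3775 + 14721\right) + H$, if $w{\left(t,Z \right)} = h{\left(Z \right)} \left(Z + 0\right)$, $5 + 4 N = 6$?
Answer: $\frac{3901637}{210} \approx 18579.0$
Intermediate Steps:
$N = \frac{1}{4}$ ($N = - \frac{5}{4} + \frac{1}{4} \cdot 6 = - \frac{5}{4} + \frac{3}{2} = \frac{1}{4} \approx 0.25$)
$h{\left(n \right)} = 3$ ($h{\left(n \right)} = 3 - 2 \cdot 0 = 3 - 0 = 3 + 0 = 3$)
$w{\left(t,Z \right)} = 3 Z$ ($w{\left(t,Z \right)} = 3 \left(Z + 0\right) = 3 Z$)
$H = \frac{17477}{210}$ ($H = \frac{17477}{3 \cdot 70} = \frac{17477}{210} \approx 83.224$)
$\left(3775 + 14721\right) + H = \left(3775 + 14721\right) + \frac{17477}{210} = 18496 + \frac{17477}{210} = \frac{3901637}{210}$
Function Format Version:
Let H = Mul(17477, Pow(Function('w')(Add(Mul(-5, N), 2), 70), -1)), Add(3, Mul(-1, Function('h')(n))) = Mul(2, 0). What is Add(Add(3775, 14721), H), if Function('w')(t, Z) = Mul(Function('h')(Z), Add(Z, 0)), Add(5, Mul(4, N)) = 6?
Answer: Rational(3901637, 210) ≈ 18579.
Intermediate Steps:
N = Rational(1, 4) (N = Add(Rational(-5, 4), Mul(Rational(1, 4), 6)) = Add(Rational(-5, 4), Rational(3, 2)) = Rational(1, 4) ≈ 0.25000)
Function('h')(n) = 3 (Function('h')(n) = Add(3, Mul(-1, Mul(2, 0))) = Add(3, Mul(-1, 0)) = Add(3, 0) = 3)
Function('w')(t, Z) = Mul(3, Z) (Function('w')(t, Z) = Mul(3, Add(Z, 0)) = Mul(3, Z))
H = Rational(17477, 210) (H = Mul(17477, Pow(Mul(3, 70), -1)) = Mul(17477, Pow(210, -1)) = Mul(17477, Rational(1, 210)) = Rational(17477, 210) ≈ 83.224)
Add(Add(3775, 14721), H) = Add(Add(3775, 14721), Rational(17477, 210)) = Add(18496, Rational(17477, 210)) = Rational(3901637, 210)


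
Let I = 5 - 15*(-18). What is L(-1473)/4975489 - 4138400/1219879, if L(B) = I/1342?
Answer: -2512048738170225/740478334591382 ≈ -3.3925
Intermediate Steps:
I = 275 (I = 5 + 270 = 275)
L(B) = 25/122 (L(B) = 275/1342 = 275*(1/1342) = 25/122)
L(-1473)/4975489 - 4138400/1219879 = (25/122)/4975489 - 4138400/1219879 = (25/122)*(1/4975489) - 4138400*1/1219879 = 25/607009658 - 4138400/1219879 = -2512048738170225/740478334591382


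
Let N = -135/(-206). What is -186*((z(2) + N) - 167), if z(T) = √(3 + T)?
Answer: 3186831/103 - 186*√5 ≈ 30524.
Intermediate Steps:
N = 135/206 (N = -135*(-1/206) = 135/206 ≈ 0.65534)
-186*((z(2) + N) - 167) = -186*((√(3 + 2) + 135/206) - 167) = -186*((√5 + 135/206) - 167) = -186*((135/206 + √5) - 167) = -186*(-34267/206 + √5) = 3186831/103 - 186*√5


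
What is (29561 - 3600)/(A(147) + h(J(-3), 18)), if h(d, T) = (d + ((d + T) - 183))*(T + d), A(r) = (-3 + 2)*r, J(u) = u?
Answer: -25961/2712 ≈ -9.5726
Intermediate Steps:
A(r) = -r
h(d, T) = (T + d)*(-183 + T + 2*d) (h(d, T) = (d + ((T + d) - 183))*(T + d) = (d + (-183 + T + d))*(T + d) = (-183 + T + 2*d)*(T + d) = (T + d)*(-183 + T + 2*d))
(29561 - 3600)/(A(147) + h(J(-3), 18)) = (29561 - 3600)/(-1*147 + (18² - 183*18 - 183*(-3) + 2*(-3)² + 3*18*(-3))) = 25961/(-147 + (324 - 3294 + 549 + 2*9 - 162)) = 25961/(-147 + (324 - 3294 + 549 + 18 - 162)) = 25961/(-147 - 2565) = 25961/(-2712) = 25961*(-1/2712) = -25961/2712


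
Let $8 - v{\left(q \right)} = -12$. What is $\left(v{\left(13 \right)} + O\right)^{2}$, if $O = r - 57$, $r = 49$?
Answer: $144$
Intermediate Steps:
$v{\left(q \right)} = 20$ ($v{\left(q \right)} = 8 - -12 = 8 + 12 = 20$)
$O = -8$ ($O = 49 - 57 = -8$)
$\left(v{\left(13 \right)} + O\right)^{2} = \left(20 - 8\right)^{2} = 12^{2} = 144$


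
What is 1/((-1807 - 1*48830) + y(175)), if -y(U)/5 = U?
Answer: -1/51512 ≈ -1.9413e-5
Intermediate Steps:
y(U) = -5*U
1/((-1807 - 1*48830) + y(175)) = 1/((-1807 - 1*48830) - 5*175) = 1/((-1807 - 48830) - 875) = 1/(-50637 - 875) = 1/(-51512) = -1/51512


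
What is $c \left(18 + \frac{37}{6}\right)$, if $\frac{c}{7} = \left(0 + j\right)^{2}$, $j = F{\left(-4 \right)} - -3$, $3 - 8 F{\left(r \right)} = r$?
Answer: $\frac{975415}{384} \approx 2540.1$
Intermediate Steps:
$F{\left(r \right)} = \frac{3}{8} - \frac{r}{8}$
$j = \frac{31}{8}$ ($j = \left(\frac{3}{8} - - \frac{1}{2}\right) - -3 = \left(\frac{3}{8} + \frac{1}{2}\right) + 3 = \frac{7}{8} + 3 = \frac{31}{8} \approx 3.875$)
$c = \frac{6727}{64}$ ($c = 7 \left(0 + \frac{31}{8}\right)^{2} = 7 \left(\frac{31}{8}\right)^{2} = 7 \cdot \frac{961}{64} = \frac{6727}{64} \approx 105.11$)
$c \left(18 + \frac{37}{6}\right) = \frac{6727 \left(18 + \frac{37}{6}\right)}{64} = \frac{6727}{64} \cdot \frac{145}{6} = \frac{975415}{384}$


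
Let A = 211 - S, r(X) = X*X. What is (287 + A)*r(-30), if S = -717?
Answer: 1093500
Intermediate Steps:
r(X) = X²
A = 928 (A = 211 - 1*(-717) = 211 + 717 = 928)
(287 + A)*r(-30) = (287 + 928)*(-30)² = 1215*900 = 1093500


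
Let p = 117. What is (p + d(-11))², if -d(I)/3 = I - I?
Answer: 13689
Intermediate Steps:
d(I) = 0 (d(I) = -3*(I - I) = -3*0 = 0)
(p + d(-11))² = (117 + 0)² = 117² = 13689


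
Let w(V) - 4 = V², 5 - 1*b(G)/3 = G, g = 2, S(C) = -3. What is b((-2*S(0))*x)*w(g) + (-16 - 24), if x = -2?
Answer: 368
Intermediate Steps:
b(G) = 15 - 3*G
w(V) = 4 + V²
b((-2*S(0))*x)*w(g) + (-16 - 24) = (15 - 3*(-2*(-3))*(-2))*(4 + 2²) + (-16 - 24) = (15 - 18*(-2))*(4 + 4) - 40 = (15 - 3*(-12))*8 - 40 = (15 + 36)*8 - 40 = 51*8 - 40 = 408 - 40 = 368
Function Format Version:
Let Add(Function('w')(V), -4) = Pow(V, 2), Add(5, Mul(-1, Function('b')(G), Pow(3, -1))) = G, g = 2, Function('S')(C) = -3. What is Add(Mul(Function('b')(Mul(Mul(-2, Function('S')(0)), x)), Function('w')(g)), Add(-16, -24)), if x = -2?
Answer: 368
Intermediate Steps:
Function('b')(G) = Add(15, Mul(-3, G))
Function('w')(V) = Add(4, Pow(V, 2))
Add(Mul(Function('b')(Mul(Mul(-2, Function('S')(0)), x)), Function('w')(g)), Add(-16, -24)) = Add(Mul(Add(15, Mul(-3, Mul(Mul(-2, -3), -2))), Add(4, Pow(2, 2))), Add(-16, -24)) = Add(Mul(Add(15, Mul(-3, Mul(6, -2))), Add(4, 4)), -40) = Add(Mul(Add(15, Mul(-3, -12)), 8), -40) = Add(Mul(Add(15, 36), 8), -40) = Add(Mul(51, 8), -40) = Add(408, -40) = 368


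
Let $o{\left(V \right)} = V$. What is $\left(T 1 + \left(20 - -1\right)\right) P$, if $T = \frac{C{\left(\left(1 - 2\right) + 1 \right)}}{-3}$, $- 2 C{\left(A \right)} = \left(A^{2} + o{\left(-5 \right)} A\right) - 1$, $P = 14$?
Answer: $\frac{875}{3} \approx 291.67$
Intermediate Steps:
$C{\left(A \right)} = \frac{1}{2} - \frac{A^{2}}{2} + \frac{5 A}{2}$ ($C{\left(A \right)} = - \frac{\left(A^{2} - 5 A\right) - 1}{2} = - \frac{-1 + A^{2} - 5 A}{2} = \frac{1}{2} - \frac{A^{2}}{2} + \frac{5 A}{2}$)
$T = - \frac{1}{6}$ ($T = \frac{\frac{1}{2} - \frac{\left(\left(1 - 2\right) + 1\right)^{2}}{2} + \frac{5 \left(\left(1 - 2\right) + 1\right)}{2}}{-3} = \left(\frac{1}{2} - \frac{\left(-1 + 1\right)^{2}}{2} + \frac{5 \left(-1 + 1\right)}{2}\right) \left(- \frac{1}{3}\right) = \left(\frac{1}{2} - \frac{0^{2}}{2} + \frac{5}{2} \cdot 0\right) \left(- \frac{1}{3}\right) = \left(\frac{1}{2} - 0 + 0\right) \left(- \frac{1}{3}\right) = \left(\frac{1}{2} + 0 + 0\right) \left(- \frac{1}{3}\right) = \frac{1}{2} \left(- \frac{1}{3}\right) = - \frac{1}{6} \approx -0.16667$)
$\left(T 1 + \left(20 - -1\right)\right) P = \left(\left(- \frac{1}{6}\right) 1 + \left(20 - -1\right)\right) 14 = \left(- \frac{1}{6} + \left(20 + 1\right)\right) 14 = \left(- \frac{1}{6} + 21\right) 14 = \frac{125}{6} \cdot 14 = \frac{875}{3}$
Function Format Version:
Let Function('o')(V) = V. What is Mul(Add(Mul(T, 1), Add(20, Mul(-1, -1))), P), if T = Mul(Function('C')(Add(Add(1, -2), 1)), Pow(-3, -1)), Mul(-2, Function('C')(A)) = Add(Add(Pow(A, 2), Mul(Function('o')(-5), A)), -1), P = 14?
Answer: Rational(875, 3) ≈ 291.67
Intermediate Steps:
Function('C')(A) = Add(Rational(1, 2), Mul(Rational(-1, 2), Pow(A, 2)), Mul(Rational(5, 2), A)) (Function('C')(A) = Mul(Rational(-1, 2), Add(Add(Pow(A, 2), Mul(-5, A)), -1)) = Mul(Rational(-1, 2), Add(-1, Pow(A, 2), Mul(-5, A))) = Add(Rational(1, 2), Mul(Rational(-1, 2), Pow(A, 2)), Mul(Rational(5, 2), A)))
T = Rational(-1, 6) (T = Mul(Add(Rational(1, 2), Mul(Rational(-1, 2), Pow(Add(Add(1, -2), 1), 2)), Mul(Rational(5, 2), Add(Add(1, -2), 1))), Pow(-3, -1)) = Mul(Add(Rational(1, 2), Mul(Rational(-1, 2), Pow(Add(-1, 1), 2)), Mul(Rational(5, 2), Add(-1, 1))), Rational(-1, 3)) = Mul(Add(Rational(1, 2), Mul(Rational(-1, 2), Pow(0, 2)), Mul(Rational(5, 2), 0)), Rational(-1, 3)) = Mul(Add(Rational(1, 2), Mul(Rational(-1, 2), 0), 0), Rational(-1, 3)) = Mul(Add(Rational(1, 2), 0, 0), Rational(-1, 3)) = Mul(Rational(1, 2), Rational(-1, 3)) = Rational(-1, 6) ≈ -0.16667)
Mul(Add(Mul(T, 1), Add(20, Mul(-1, -1))), P) = Mul(Add(Mul(Rational(-1, 6), 1), Add(20, Mul(-1, -1))), 14) = Mul(Add(Rational(-1, 6), Add(20, 1)), 14) = Mul(Add(Rational(-1, 6), 21), 14) = Mul(Rational(125, 6), 14) = Rational(875, 3)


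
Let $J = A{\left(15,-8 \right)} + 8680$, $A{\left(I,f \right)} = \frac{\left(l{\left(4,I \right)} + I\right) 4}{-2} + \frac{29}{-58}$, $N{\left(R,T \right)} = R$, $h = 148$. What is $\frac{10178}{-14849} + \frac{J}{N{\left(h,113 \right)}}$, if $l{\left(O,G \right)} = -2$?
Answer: $\frac{253978955}{4395304} \approx 57.784$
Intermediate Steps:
$A{\left(I,f \right)} = \frac{7}{2} - 2 I$ ($A{\left(I,f \right)} = \frac{\left(-2 + I\right) 4}{-2} + \frac{29}{-58} = \left(-8 + 4 I\right) \left(- \frac{1}{2}\right) + 29 \left(- \frac{1}{58}\right) = \left(4 - 2 I\right) - \frac{1}{2} = \frac{7}{2} - 2 I$)
$J = \frac{17307}{2}$ ($J = \left(\frac{7}{2} - 30\right) + 8680 = - \frac{53}{2} + 8680 = \frac{17307}{2} \approx 8653.5$)
$\frac{10178}{-14849} + \frac{J}{N{\left(h,113 \right)}} = \frac{10178}{-14849} + \frac{17307}{2 \cdot 148} = 10178 \left(- \frac{1}{14849}\right) + \frac{17307}{2} \cdot \frac{1}{148} = - \frac{10178}{14849} + \frac{17307}{296} = \frac{253978955}{4395304}$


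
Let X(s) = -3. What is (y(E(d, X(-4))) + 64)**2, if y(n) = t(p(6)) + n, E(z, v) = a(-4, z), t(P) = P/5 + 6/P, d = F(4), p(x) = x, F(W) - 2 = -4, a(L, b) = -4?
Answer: 96721/25 ≈ 3868.8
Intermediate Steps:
F(W) = -2 (F(W) = 2 - 4 = -2)
d = -2
t(P) = 6/P + P/5 (t(P) = P*(1/5) + 6/P = P/5 + 6/P = 6/P + P/5)
E(z, v) = -4
y(n) = 11/5 + n (y(n) = (6/6 + (1/5)*6) + n = (6*(1/6) + 6/5) + n = (1 + 6/5) + n = 11/5 + n)
(y(E(d, X(-4))) + 64)**2 = ((11/5 - 4) + 64)**2 = (-9/5 + 64)**2 = (311/5)**2 = 96721/25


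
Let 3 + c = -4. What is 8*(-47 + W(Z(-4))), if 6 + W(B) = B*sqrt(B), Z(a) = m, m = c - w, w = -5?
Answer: -424 - 16*I*sqrt(2) ≈ -424.0 - 22.627*I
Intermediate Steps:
c = -7 (c = -3 - 4 = -7)
m = -2 (m = -7 - 1*(-5) = -7 + 5 = -2)
Z(a) = -2
W(B) = -6 + B**(3/2) (W(B) = -6 + B*sqrt(B) = -6 + B**(3/2))
8*(-47 + W(Z(-4))) = 8*(-47 + (-6 + (-2)**(3/2))) = 8*(-47 + (-6 - 2*I*sqrt(2))) = 8*(-53 - 2*I*sqrt(2)) = -424 - 16*I*sqrt(2)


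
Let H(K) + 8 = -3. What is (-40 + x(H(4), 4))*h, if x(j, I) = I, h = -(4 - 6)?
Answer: -72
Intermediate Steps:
H(K) = -11 (H(K) = -8 - 3 = -11)
h = 2 (h = -1*(-2) = 2)
(-40 + x(H(4), 4))*h = (-40 + 4)*2 = -36*2 = -72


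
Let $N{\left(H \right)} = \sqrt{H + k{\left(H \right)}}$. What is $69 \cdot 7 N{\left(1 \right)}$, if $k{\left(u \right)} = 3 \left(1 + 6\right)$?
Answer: $483 \sqrt{22} \approx 2265.5$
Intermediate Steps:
$k{\left(u \right)} = 21$ ($k{\left(u \right)} = 3 \cdot 7 = 21$)
$N{\left(H \right)} = \sqrt{21 + H}$ ($N{\left(H \right)} = \sqrt{H + 21} = \sqrt{21 + H}$)
$69 \cdot 7 N{\left(1 \right)} = 69 \cdot 7 \sqrt{21 + 1} = 483 \sqrt{22}$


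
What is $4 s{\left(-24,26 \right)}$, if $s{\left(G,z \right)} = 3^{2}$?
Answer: $36$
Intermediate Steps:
$s{\left(G,z \right)} = 9$
$4 s{\left(-24,26 \right)} = 4 \cdot 9 = 36$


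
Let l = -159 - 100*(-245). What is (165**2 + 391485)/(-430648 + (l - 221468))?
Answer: -83742/125555 ≈ -0.66698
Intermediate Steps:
l = 24341 (l = -159 + 24500 = 24341)
(165**2 + 391485)/(-430648 + (l - 221468)) = (165**2 + 391485)/(-430648 + (24341 - 221468)) = (27225 + 391485)/(-430648 - 197127) = 418710/(-627775) = 418710*(-1/627775) = -83742/125555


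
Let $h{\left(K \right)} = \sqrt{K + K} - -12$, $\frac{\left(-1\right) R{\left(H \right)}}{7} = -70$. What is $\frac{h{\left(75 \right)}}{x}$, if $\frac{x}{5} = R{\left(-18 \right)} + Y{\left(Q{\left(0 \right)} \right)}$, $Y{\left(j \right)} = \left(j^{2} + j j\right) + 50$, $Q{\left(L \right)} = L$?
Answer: $\frac{1}{225} + \frac{\sqrt{6}}{540} \approx 0.0089805$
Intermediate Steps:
$Y{\left(j \right)} = 50 + 2 j^{2}$ ($Y{\left(j \right)} = \left(j^{2} + j^{2}\right) + 50 = 2 j^{2} + 50 = 50 + 2 j^{2}$)
$R{\left(H \right)} = 490$ ($R{\left(H \right)} = \left(-7\right) \left(-70\right) = 490$)
$h{\left(K \right)} = 12 + \sqrt{2} \sqrt{K}$ ($h{\left(K \right)} = \sqrt{2 K} + 12 = \sqrt{2} \sqrt{K} + 12 = 12 + \sqrt{2} \sqrt{K}$)
$x = 2700$ ($x = 5 \left(490 + \left(50 + 2 \cdot 0^{2}\right)\right) = 5 \left(490 + \left(50 + 2 \cdot 0\right)\right) = 5 \left(490 + \left(50 + 0\right)\right) = 5 \left(490 + 50\right) = 5 \cdot 540 = 2700$)
$\frac{h{\left(75 \right)}}{x} = \frac{12 + \sqrt{2} \sqrt{75}}{2700} = \left(12 + \sqrt{2} \cdot 5 \sqrt{3}\right) \frac{1}{2700} = \left(12 + 5 \sqrt{6}\right) \frac{1}{2700} = \frac{1}{225} + \frac{\sqrt{6}}{540}$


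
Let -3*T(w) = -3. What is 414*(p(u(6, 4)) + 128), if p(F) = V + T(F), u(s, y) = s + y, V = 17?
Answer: 60444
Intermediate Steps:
T(w) = 1 (T(w) = -⅓*(-3) = 1)
p(F) = 18 (p(F) = 17 + 1 = 18)
414*(p(u(6, 4)) + 128) = 414*(18 + 128) = 414*146 = 60444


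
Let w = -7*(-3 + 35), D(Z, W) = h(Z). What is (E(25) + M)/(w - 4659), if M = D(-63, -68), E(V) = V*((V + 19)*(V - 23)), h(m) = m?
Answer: -2137/4883 ≈ -0.43764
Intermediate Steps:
D(Z, W) = Z
E(V) = V*(-23 + V)*(19 + V) (E(V) = V*((19 + V)*(-23 + V)) = V*((-23 + V)*(19 + V)) = V*(-23 + V)*(19 + V))
M = -63
w = -224 (w = -7*32 = -224)
(E(25) + M)/(w - 4659) = (25*(-437 + 25**2 - 4*25) - 63)/(-224 - 4659) = (25*(-437 + 625 - 100) - 63)/(-4883) = (25*88 - 63)*(-1/4883) = (2200 - 63)*(-1/4883) = 2137*(-1/4883) = -2137/4883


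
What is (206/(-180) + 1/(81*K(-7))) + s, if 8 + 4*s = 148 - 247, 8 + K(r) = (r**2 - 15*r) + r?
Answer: -6281251/225180 ≈ -27.894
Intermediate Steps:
K(r) = -8 + r**2 - 14*r (K(r) = -8 + ((r**2 - 15*r) + r) = -8 + (r**2 - 14*r) = -8 + r**2 - 14*r)
s = -107/4 (s = -2 + (148 - 247)/4 = -2 + (1/4)*(-99) = -2 - 99/4 = -107/4 ≈ -26.750)
(206/(-180) + 1/(81*K(-7))) + s = (206/(-180) + 1/(81*(-8 + (-7)**2 - 14*(-7)))) - 107/4 = (206*(-1/180) + 1/(81*(-8 + 49 + 98))) - 107/4 = (-103/90 + (1/81)/139) - 107/4 = (-103/90 + (1/81)*(1/139)) - 107/4 = (-103/90 + 1/11259) - 107/4 = -128843/112590 - 107/4 = -6281251/225180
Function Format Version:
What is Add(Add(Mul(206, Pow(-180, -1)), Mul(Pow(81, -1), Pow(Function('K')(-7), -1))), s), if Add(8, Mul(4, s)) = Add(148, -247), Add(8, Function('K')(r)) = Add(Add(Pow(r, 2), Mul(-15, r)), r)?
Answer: Rational(-6281251, 225180) ≈ -27.894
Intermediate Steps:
Function('K')(r) = Add(-8, Pow(r, 2), Mul(-14, r)) (Function('K')(r) = Add(-8, Add(Add(Pow(r, 2), Mul(-15, r)), r)) = Add(-8, Add(Pow(r, 2), Mul(-14, r))) = Add(-8, Pow(r, 2), Mul(-14, r)))
s = Rational(-107, 4) (s = Add(-2, Mul(Rational(1, 4), Add(148, -247))) = Add(-2, Mul(Rational(1, 4), -99)) = Add(-2, Rational(-99, 4)) = Rational(-107, 4) ≈ -26.750)
Add(Add(Mul(206, Pow(-180, -1)), Mul(Pow(81, -1), Pow(Function('K')(-7), -1))), s) = Add(Add(Mul(206, Pow(-180, -1)), Mul(Pow(81, -1), Pow(Add(-8, Pow(-7, 2), Mul(-14, -7)), -1))), Rational(-107, 4)) = Add(Add(Mul(206, Rational(-1, 180)), Mul(Rational(1, 81), Pow(Add(-8, 49, 98), -1))), Rational(-107, 4)) = Add(Add(Rational(-103, 90), Mul(Rational(1, 81), Pow(139, -1))), Rational(-107, 4)) = Add(Add(Rational(-103, 90), Mul(Rational(1, 81), Rational(1, 139))), Rational(-107, 4)) = Add(Add(Rational(-103, 90), Rational(1, 11259)), Rational(-107, 4)) = Add(Rational(-128843, 112590), Rational(-107, 4)) = Rational(-6281251, 225180)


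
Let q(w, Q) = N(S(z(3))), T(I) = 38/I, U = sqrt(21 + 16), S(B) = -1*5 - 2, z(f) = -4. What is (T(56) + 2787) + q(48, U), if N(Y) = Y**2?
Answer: 79427/28 ≈ 2836.7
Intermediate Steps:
S(B) = -7 (S(B) = -5 - 2 = -7)
U = sqrt(37) ≈ 6.0828
q(w, Q) = 49 (q(w, Q) = (-7)**2 = 49)
(T(56) + 2787) + q(48, U) = (38/56 + 2787) + 49 = (38*(1/56) + 2787) + 49 = (19/28 + 2787) + 49 = 78055/28 + 49 = 79427/28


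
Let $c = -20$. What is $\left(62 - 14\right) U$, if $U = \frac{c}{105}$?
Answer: $- \frac{64}{7} \approx -9.1429$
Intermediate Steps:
$U = - \frac{4}{21}$ ($U = - \frac{20}{105} = \left(-20\right) \frac{1}{105} = - \frac{4}{21} \approx -0.19048$)
$\left(62 - 14\right) U = \left(62 - 14\right) \left(- \frac{4}{21}\right) = 48 \left(- \frac{4}{21}\right) = - \frac{64}{7}$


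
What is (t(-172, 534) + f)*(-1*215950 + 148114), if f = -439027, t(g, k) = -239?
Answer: 29798048376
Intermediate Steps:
(t(-172, 534) + f)*(-1*215950 + 148114) = (-239 - 439027)*(-1*215950 + 148114) = -439266*(-215950 + 148114) = -439266*(-67836) = 29798048376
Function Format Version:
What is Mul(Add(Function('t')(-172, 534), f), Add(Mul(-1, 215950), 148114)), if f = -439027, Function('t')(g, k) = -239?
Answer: 29798048376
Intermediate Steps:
Mul(Add(Function('t')(-172, 534), f), Add(Mul(-1, 215950), 148114)) = Mul(Add(-239, -439027), Add(Mul(-1, 215950), 148114)) = Mul(-439266, Add(-215950, 148114)) = Mul(-439266, -67836) = 29798048376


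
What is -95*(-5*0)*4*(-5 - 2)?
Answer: 0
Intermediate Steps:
-95*(-5*0)*4*(-5 - 2) = -0*4*(-7) = -0*(-28) = -95*0 = 0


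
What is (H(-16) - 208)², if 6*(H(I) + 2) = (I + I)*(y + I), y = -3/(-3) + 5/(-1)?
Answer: 96100/9 ≈ 10678.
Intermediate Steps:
y = -4 (y = -3*(-⅓) + 5*(-1) = 1 - 5 = -4)
H(I) = -2 + I*(-4 + I)/3 (H(I) = -2 + ((I + I)*(-4 + I))/6 = -2 + ((2*I)*(-4 + I))/6 = -2 + (2*I*(-4 + I))/6 = -2 + I*(-4 + I)/3)
(H(-16) - 208)² = ((-2 - 4/3*(-16) + (⅓)*(-16)²) - 208)² = ((-2 + 64/3 + (⅓)*256) - 208)² = ((-2 + 64/3 + 256/3) - 208)² = (314/3 - 208)² = (-310/3)² = 96100/9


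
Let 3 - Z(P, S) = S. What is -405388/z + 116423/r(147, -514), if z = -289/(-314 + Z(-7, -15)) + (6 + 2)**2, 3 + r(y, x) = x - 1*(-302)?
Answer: -28038055879/4135095 ≈ -6780.5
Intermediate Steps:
Z(P, S) = 3 - S
r(y, x) = 299 + x (r(y, x) = -3 + (x - 1*(-302)) = -3 + (x + 302) = -3 + (302 + x) = 299 + x)
z = 19233/296 (z = -289/(-314 + (3 - 1*(-15))) + (6 + 2)**2 = -289/(-314 + (3 + 15)) + 8**2 = -289/(-314 + 18) + 64 = -289/(-296) + 64 = -1/296*(-289) + 64 = 289/296 + 64 = 19233/296 ≈ 64.976)
-405388/z + 116423/r(147, -514) = -405388/19233/296 + 116423/(299 - 514) = -405388*296/19233 + 116423/(-215) = -119994848/19233 + 116423*(-1/215) = -119994848/19233 - 116423/215 = -28038055879/4135095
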